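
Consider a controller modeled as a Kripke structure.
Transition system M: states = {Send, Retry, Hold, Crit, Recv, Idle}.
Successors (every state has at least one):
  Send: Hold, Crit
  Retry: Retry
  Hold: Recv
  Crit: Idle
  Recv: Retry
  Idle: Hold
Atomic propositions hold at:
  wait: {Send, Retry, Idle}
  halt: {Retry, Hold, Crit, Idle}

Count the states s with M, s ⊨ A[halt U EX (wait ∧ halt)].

5

Sat(wait ∧ halt) = {Retry, Idle}
Sat(EX (wait ∧ halt)) = {s : some successor in {Retry, Idle}} = {Retry, Crit, Recv}
A[halt U EX (wait ∧ halt)]: least fixpoint, start Z0 = Sat(EX (wait ∧ halt)) = {Retry, Crit, Recv}, add states in Sat(halt) with every successor in Z. Z1 = {Retry, Hold, Crit, Recv}; Z2 = {Retry, Hold, Crit, Recv, Idle}; fixed.
Sat(A[halt U EX (wait ∧ halt)]) = {Retry, Hold, Crit, Recv, Idle}
|Sat(A[halt U EX (wait ∧ halt)])| = |{Retry, Hold, Crit, Recv, Idle}| = 5.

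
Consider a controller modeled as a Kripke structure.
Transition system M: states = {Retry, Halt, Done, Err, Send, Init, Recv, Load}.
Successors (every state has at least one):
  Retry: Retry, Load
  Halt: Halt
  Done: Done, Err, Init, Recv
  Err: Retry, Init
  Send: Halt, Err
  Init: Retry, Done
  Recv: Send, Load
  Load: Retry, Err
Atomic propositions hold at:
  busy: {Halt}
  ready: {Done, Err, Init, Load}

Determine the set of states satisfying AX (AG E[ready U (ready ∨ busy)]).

Sat(ready ∨ busy) = {Halt, Done, Err, Init, Load}
E[ready U (ready ∨ busy)]: least fixpoint, start Z0 = Sat((ready ∨ busy)) = {Halt, Done, Err, Init, Load}, add states in Sat(ready) with some successor in Z. Already a fixed point.
Sat(E[ready U (ready ∨ busy)]) = {Halt, Done, Err, Init, Load}
AG E[ready U (ready ∨ busy)]: greatest fixpoint, start Z0 = {Halt, Done, Err, Init, Load}, keep only states in Sat with every successor in Z. Z1 = {Halt}; fixed.
Sat(AG E[ready U (ready ∨ busy)]) = {Halt}
Sat(AX (AG E[ready U (ready ∨ busy)])) = {s : every successor in {Halt}} = {Halt}

{Halt}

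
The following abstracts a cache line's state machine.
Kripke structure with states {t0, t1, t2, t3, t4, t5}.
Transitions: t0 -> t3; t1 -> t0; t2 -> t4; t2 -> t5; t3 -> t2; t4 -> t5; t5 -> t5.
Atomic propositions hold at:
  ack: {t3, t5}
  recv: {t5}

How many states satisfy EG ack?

EG ack: greatest fixpoint, start Z0 = {t3, t5}, keep only states in Sat with some successor in Z. Z1 = {t5}; fixed.
Sat(EG ack) = {t5}
|Sat(EG ack)| = |{t5}| = 1.

1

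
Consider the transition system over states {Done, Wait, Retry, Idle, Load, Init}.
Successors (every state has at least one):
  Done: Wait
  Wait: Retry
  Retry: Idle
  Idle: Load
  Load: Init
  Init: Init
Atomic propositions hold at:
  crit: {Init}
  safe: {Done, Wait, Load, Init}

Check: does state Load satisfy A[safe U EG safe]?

Yes

EG safe: greatest fixpoint, start Z0 = {Done, Wait, Load, Init}, keep only states in Sat with some successor in Z. Z1 = {Done, Load, Init}; Z2 = {Load, Init}; fixed.
Sat(EG safe) = {Load, Init}
A[safe U EG safe]: least fixpoint, start Z0 = Sat(EG safe) = {Load, Init}, add states in Sat(safe) with every successor in Z. Already a fixed point.
Sat(A[safe U EG safe]) = {Load, Init}
Load ∈ Sat(A[safe U EG safe]) = {Load, Init}, so the formula holds at Load.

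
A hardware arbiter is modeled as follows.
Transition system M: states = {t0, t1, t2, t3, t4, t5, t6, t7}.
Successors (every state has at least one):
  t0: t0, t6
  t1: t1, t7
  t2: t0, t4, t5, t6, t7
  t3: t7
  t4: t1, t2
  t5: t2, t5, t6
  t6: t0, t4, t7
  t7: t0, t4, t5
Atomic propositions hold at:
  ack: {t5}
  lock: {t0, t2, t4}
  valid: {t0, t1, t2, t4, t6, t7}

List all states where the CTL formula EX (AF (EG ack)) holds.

{t2, t5, t7}

EG ack: greatest fixpoint, start Z0 = {t5}, keep only states in Sat with some successor in Z. Already a fixed point.
Sat(EG ack) = {t5}
AF (EG ack): least fixpoint, start Z0 = {t5}, add states with every successor in Z. Already a fixed point.
Sat(AF (EG ack)) = {t5}
Sat(EX (AF (EG ack))) = {s : some successor in {t5}} = {t2, t5, t7}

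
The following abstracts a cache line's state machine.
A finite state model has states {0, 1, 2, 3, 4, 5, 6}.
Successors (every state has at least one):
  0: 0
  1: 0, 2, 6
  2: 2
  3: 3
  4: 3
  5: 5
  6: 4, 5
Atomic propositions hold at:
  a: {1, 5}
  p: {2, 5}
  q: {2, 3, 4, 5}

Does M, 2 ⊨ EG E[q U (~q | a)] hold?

Sat(~q) = {0, 1, 6}
Sat(~q | a) = {0, 1, 5, 6}
E[q U (~q | a)]: least fixpoint, start Z0 = Sat((~q | a)) = {0, 1, 5, 6}, add states in Sat(q) with some successor in Z. Already a fixed point.
Sat(E[q U (~q | a)]) = {0, 1, 5, 6}
EG E[q U (~q | a)]: greatest fixpoint, start Z0 = {0, 1, 5, 6}, keep only states in Sat with some successor in Z. Already a fixed point.
Sat(EG E[q U (~q | a)]) = {0, 1, 5, 6}
2 ∉ Sat(EG E[q U (~q | a)]) = {0, 1, 5, 6}, so the formula does not hold at 2.

No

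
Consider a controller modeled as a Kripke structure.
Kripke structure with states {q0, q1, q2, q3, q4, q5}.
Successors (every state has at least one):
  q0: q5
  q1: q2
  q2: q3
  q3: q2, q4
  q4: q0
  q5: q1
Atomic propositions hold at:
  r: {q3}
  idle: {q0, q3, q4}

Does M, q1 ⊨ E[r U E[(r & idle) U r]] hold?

Sat(r & idle) = {q3}
E[(r & idle) U r]: least fixpoint, start Z0 = Sat(r) = {q3}, add states in Sat(r & idle) with some successor in Z. Already a fixed point.
Sat(E[(r & idle) U r]) = {q3}
E[r U E[(r & idle) U r]]: least fixpoint, start Z0 = Sat(E[(r & idle) U r]) = {q3}, add states in Sat(r) with some successor in Z. Already a fixed point.
Sat(E[r U E[(r & idle) U r]]) = {q3}
q1 ∉ Sat(E[r U E[(r & idle) U r]]) = {q3}, so the formula does not hold at q1.

No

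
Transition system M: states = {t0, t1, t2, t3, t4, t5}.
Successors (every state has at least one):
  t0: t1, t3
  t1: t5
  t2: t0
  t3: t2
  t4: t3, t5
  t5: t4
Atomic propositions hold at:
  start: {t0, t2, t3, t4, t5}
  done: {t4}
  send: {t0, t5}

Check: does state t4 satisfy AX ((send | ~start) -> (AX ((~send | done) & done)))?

Sat(~start) = {t1}
Sat(send | ~start) = {t0, t1, t5}
Sat(~send) = {t1, t2, t3, t4}
Sat(~send | done) = {t1, t2, t3, t4}
Sat((~send | done) & done) = {t4}
Sat(AX ((~send | done) & done)) = {s : every successor in {t4}} = {t5}
Sat((send | ~start) -> (AX ((~send | done) & done))) = {t2, t3, t4, t5}
Sat(AX ((send | ~start) -> (AX ((~send | done) & done)))) = {s : every successor in {t2, t3, t4, t5}} = {t1, t3, t4, t5}
t4 ∈ Sat(AX ((send | ~start) -> (AX ((~send | done) & done)))) = {t1, t3, t4, t5}, so the formula holds at t4.

Yes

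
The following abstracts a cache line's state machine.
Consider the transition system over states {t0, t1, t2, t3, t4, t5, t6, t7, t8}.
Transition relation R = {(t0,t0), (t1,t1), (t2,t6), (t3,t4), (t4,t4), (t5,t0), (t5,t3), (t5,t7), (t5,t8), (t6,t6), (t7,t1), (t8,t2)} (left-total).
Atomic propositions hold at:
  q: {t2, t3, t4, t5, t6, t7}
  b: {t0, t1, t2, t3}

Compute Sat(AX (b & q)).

Sat(b & q) = {t2, t3}
Sat(AX (b & q)) = {s : every successor in {t2, t3}} = {t8}

{t8}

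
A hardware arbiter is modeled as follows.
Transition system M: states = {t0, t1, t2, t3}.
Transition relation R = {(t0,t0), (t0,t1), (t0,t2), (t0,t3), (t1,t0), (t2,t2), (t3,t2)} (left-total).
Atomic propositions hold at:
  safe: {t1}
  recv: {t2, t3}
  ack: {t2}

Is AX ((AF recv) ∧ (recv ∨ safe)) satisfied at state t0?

No

AF recv: least fixpoint, start Z0 = {t2, t3}, add states with every successor in Z. Already a fixed point.
Sat(AF recv) = {t2, t3}
Sat(recv ∨ safe) = {t1, t2, t3}
Sat((AF recv) ∧ (recv ∨ safe)) = {t2, t3}
Sat(AX ((AF recv) ∧ (recv ∨ safe))) = {s : every successor in {t2, t3}} = {t2, t3}
t0 ∉ Sat(AX ((AF recv) ∧ (recv ∨ safe))) = {t2, t3}, so the formula does not hold at t0.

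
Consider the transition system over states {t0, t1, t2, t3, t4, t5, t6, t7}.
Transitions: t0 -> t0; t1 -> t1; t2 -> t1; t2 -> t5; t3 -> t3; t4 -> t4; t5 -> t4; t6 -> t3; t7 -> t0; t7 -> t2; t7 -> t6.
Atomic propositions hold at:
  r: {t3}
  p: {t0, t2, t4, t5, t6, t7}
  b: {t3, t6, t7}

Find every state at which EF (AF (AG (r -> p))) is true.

Sat(r -> p) = {t0, t1, t2, t4, t5, t6, t7}
AG (r -> p): greatest fixpoint, start Z0 = {t0, t1, t2, t4, t5, t6, t7}, keep only states in Sat with every successor in Z. Z1 = {t0, t1, t2, t4, t5, t7}; Z2 = {t0, t1, t2, t4, t5}; fixed.
Sat(AG (r -> p)) = {t0, t1, t2, t4, t5}
AF (AG (r -> p)): least fixpoint, start Z0 = {t0, t1, t2, t4, t5}, add states with every successor in Z. Already a fixed point.
Sat(AF (AG (r -> p))) = {t0, t1, t2, t4, t5}
EF (AF (AG (r -> p))): least fixpoint, start Z0 = {t0, t1, t2, t4, t5}, add states with some successor in Z. Z1 = {t0, t1, t2, t4, t5, t7}; fixed.
Sat(EF (AF (AG (r -> p)))) = {t0, t1, t2, t4, t5, t7}

{t0, t1, t2, t4, t5, t7}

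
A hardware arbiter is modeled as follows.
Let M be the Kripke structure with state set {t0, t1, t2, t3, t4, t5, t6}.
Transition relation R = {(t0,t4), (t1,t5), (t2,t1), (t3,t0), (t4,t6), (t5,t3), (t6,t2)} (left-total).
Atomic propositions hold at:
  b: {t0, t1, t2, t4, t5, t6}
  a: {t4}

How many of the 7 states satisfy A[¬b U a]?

Sat(¬b) = {t3}
A[¬b U a]: least fixpoint, start Z0 = Sat(a) = {t4}, add states in Sat(¬b) with every successor in Z. Already a fixed point.
Sat(A[¬b U a]) = {t4}
|Sat(A[¬b U a])| = |{t4}| = 1.

1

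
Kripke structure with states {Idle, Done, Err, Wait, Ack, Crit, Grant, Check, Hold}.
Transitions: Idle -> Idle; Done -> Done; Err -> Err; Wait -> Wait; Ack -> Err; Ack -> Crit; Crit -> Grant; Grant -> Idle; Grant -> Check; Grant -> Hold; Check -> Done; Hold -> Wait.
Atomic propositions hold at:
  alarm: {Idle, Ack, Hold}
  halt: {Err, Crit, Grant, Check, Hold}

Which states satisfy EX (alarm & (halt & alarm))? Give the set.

{Grant}

Sat(halt & alarm) = {Hold}
Sat(alarm & (halt & alarm)) = {Hold}
Sat(EX (alarm & (halt & alarm))) = {s : some successor in {Hold}} = {Grant}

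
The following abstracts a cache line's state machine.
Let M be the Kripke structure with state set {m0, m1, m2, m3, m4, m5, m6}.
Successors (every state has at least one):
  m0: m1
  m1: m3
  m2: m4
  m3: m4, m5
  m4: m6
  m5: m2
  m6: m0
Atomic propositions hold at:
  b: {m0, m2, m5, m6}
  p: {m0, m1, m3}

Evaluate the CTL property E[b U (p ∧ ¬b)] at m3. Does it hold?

Yes

Sat(¬b) = {m1, m3, m4}
Sat(p ∧ ¬b) = {m1, m3}
E[b U (p ∧ ¬b)]: least fixpoint, start Z0 = Sat((p ∧ ¬b)) = {m1, m3}, add states in Sat(b) with some successor in Z. Z1 = {m0, m1, m3}; Z2 = {m0, m1, m3, m6}; fixed.
Sat(E[b U (p ∧ ¬b)]) = {m0, m1, m3, m6}
m3 ∈ Sat(E[b U (p ∧ ¬b)]) = {m0, m1, m3, m6}, so the formula holds at m3.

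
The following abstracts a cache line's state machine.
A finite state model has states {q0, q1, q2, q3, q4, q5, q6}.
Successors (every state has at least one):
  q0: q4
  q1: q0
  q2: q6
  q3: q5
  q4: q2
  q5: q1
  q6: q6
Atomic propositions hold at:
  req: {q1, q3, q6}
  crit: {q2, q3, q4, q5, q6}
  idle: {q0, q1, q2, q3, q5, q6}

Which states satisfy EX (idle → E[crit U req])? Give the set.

E[crit U req]: least fixpoint, start Z0 = Sat(req) = {q1, q3, q6}, add states in Sat(crit) with some successor in Z. Z1 = {q1, q2, q3, q5, q6}; Z2 = {q1, q2, q3, q4, q5, q6}; fixed.
Sat(E[crit U req]) = {q1, q2, q3, q4, q5, q6}
Sat(idle → E[crit U req]) = {q1, q2, q3, q4, q5, q6}
Sat(EX (idle → E[crit U req])) = {s : some successor in {q1, q2, q3, q4, q5, q6}} = {q0, q2, q3, q4, q5, q6}

{q0, q2, q3, q4, q5, q6}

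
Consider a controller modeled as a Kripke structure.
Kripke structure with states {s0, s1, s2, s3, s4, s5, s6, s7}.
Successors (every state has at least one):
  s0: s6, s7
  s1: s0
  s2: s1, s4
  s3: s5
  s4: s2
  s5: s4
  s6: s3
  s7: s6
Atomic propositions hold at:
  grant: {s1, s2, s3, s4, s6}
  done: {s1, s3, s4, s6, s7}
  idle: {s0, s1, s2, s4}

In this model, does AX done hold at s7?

Sat(AX done) = {s : every successor in {s1, s3, s4, s6, s7}} = {s0, s2, s5, s6, s7}
s7 ∈ Sat(AX done) = {s0, s2, s5, s6, s7}, so the formula holds at s7.

Yes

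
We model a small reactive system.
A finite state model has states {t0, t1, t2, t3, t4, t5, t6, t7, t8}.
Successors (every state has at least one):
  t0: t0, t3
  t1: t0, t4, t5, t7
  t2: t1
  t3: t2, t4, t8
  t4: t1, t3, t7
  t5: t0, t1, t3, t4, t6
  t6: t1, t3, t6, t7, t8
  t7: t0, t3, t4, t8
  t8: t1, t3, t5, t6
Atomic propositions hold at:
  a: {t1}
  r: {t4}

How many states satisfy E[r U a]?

2

E[r U a]: least fixpoint, start Z0 = Sat(a) = {t1}, add states in Sat(r) with some successor in Z. Z1 = {t1, t4}; fixed.
Sat(E[r U a]) = {t1, t4}
|Sat(E[r U a])| = |{t1, t4}| = 2.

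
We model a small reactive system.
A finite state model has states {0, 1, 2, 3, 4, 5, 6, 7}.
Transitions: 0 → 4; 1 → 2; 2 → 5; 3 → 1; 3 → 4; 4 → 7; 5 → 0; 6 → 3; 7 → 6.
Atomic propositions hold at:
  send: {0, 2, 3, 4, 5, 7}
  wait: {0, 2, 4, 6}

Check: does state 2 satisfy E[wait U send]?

E[wait U send]: least fixpoint, start Z0 = Sat(send) = {0, 2, 3, 4, 5, 7}, add states in Sat(wait) with some successor in Z. Z1 = {0, 2, 3, 4, 5, 6, 7}; fixed.
Sat(E[wait U send]) = {0, 2, 3, 4, 5, 6, 7}
2 ∈ Sat(E[wait U send]) = {0, 2, 3, 4, 5, 6, 7}, so the formula holds at 2.

Yes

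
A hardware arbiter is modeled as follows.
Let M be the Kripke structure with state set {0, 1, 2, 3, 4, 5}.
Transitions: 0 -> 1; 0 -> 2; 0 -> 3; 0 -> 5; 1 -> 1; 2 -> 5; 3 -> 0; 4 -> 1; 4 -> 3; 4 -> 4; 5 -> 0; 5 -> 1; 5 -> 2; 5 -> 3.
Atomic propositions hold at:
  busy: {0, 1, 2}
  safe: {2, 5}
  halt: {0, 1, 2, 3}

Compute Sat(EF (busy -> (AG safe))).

AG safe: greatest fixpoint, start Z0 = {2, 5}, keep only states in Sat with every successor in Z. Z1 = {2}; Z2 = ∅; fixed.
Sat(AG safe) = ∅
Sat(busy -> (AG safe)) = {3, 4, 5}
EF (busy -> (AG safe)): least fixpoint, start Z0 = {3, 4, 5}, add states with some successor in Z. Z1 = {0, 2, 3, 4, 5}; fixed.
Sat(EF (busy -> (AG safe))) = {0, 2, 3, 4, 5}

{0, 2, 3, 4, 5}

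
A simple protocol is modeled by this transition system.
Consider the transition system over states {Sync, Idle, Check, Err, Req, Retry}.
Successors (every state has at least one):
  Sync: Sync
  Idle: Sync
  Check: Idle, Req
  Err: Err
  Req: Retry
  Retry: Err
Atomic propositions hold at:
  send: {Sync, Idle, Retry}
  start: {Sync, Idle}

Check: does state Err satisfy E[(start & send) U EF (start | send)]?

Sat(start & send) = {Sync, Idle}
Sat(start | send) = {Sync, Idle, Retry}
EF (start | send): least fixpoint, start Z0 = {Sync, Idle, Retry}, add states with some successor in Z. Z1 = {Sync, Idle, Check, Req, Retry}; fixed.
Sat(EF (start | send)) = {Sync, Idle, Check, Req, Retry}
E[(start & send) U EF (start | send)]: least fixpoint, start Z0 = Sat(EF (start | send)) = {Sync, Idle, Check, Req, Retry}, add states in Sat(start & send) with some successor in Z. Already a fixed point.
Sat(E[(start & send) U EF (start | send)]) = {Sync, Idle, Check, Req, Retry}
Err ∉ Sat(E[(start & send) U EF (start | send)]) = {Sync, Idle, Check, Req, Retry}, so the formula does not hold at Err.

No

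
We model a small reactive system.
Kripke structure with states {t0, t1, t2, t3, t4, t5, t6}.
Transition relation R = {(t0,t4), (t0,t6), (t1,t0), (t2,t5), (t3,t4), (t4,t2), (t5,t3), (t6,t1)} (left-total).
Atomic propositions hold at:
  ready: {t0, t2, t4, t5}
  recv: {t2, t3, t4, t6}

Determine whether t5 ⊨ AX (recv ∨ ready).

Yes

Sat(recv ∨ ready) = {t0, t2, t3, t4, t5, t6}
Sat(AX (recv ∨ ready)) = {s : every successor in {t0, t2, t3, t4, t5, t6}} = {t0, t1, t2, t3, t4, t5}
t5 ∈ Sat(AX (recv ∨ ready)) = {t0, t1, t2, t3, t4, t5}, so the formula holds at t5.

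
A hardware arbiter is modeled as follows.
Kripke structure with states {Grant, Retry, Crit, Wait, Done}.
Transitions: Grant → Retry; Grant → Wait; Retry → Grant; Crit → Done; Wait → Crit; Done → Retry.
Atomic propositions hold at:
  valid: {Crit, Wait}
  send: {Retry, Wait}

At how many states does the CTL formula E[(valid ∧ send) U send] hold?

2

Sat(valid ∧ send) = {Wait}
E[(valid ∧ send) U send]: least fixpoint, start Z0 = Sat(send) = {Retry, Wait}, add states in Sat(valid ∧ send) with some successor in Z. Already a fixed point.
Sat(E[(valid ∧ send) U send]) = {Retry, Wait}
|Sat(E[(valid ∧ send) U send])| = |{Retry, Wait}| = 2.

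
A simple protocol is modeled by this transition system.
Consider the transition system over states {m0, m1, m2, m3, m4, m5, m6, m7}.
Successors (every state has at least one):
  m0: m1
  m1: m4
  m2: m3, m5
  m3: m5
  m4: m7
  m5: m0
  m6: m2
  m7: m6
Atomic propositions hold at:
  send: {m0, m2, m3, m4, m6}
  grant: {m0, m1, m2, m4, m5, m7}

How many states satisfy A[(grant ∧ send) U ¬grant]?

2

Sat(grant ∧ send) = {m0, m2, m4}
Sat(¬grant) = {m3, m6}
A[(grant ∧ send) U ¬grant]: least fixpoint, start Z0 = Sat(¬grant) = {m3, m6}, add states in Sat(grant ∧ send) with every successor in Z. Already a fixed point.
Sat(A[(grant ∧ send) U ¬grant]) = {m3, m6}
|Sat(A[(grant ∧ send) U ¬grant])| = |{m3, m6}| = 2.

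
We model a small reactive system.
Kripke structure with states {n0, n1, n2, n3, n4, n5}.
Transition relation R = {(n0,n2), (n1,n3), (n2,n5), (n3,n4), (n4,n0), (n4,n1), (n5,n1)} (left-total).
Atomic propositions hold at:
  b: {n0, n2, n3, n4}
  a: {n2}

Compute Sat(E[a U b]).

E[a U b]: least fixpoint, start Z0 = Sat(b) = {n0, n2, n3, n4}, add states in Sat(a) with some successor in Z. Already a fixed point.
Sat(E[a U b]) = {n0, n2, n3, n4}

{n0, n2, n3, n4}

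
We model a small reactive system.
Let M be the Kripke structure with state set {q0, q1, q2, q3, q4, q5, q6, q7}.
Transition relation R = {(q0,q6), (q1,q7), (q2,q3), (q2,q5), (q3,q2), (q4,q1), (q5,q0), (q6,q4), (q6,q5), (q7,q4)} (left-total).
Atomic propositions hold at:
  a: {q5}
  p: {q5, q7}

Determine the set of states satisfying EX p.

{q1, q2, q6}

Sat(EX p) = {s : some successor in {q5, q7}} = {q1, q2, q6}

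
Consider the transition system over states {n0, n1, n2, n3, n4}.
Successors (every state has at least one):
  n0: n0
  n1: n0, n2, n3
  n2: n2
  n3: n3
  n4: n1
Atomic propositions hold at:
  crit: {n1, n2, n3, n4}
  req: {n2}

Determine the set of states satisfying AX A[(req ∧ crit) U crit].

{n2, n3, n4}

Sat(req ∧ crit) = {n2}
A[(req ∧ crit) U crit]: least fixpoint, start Z0 = Sat(crit) = {n1, n2, n3, n4}, add states in Sat(req ∧ crit) with every successor in Z. Already a fixed point.
Sat(A[(req ∧ crit) U crit]) = {n1, n2, n3, n4}
Sat(AX A[(req ∧ crit) U crit]) = {s : every successor in {n1, n2, n3, n4}} = {n2, n3, n4}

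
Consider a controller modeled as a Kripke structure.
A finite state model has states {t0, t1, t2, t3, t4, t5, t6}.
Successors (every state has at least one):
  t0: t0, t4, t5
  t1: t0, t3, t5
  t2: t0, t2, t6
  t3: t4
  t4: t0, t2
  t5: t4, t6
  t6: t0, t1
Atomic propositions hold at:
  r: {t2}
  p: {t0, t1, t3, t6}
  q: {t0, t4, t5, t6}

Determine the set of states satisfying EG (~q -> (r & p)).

Sat(~q) = {t1, t2, t3}
Sat(r & p) = ∅
Sat(~q -> (r & p)) = {t0, t4, t5, t6}
EG (~q -> (r & p)): greatest fixpoint, start Z0 = {t0, t4, t5, t6}, keep only states in Sat with some successor in Z. Already a fixed point.
Sat(EG (~q -> (r & p))) = {t0, t4, t5, t6}

{t0, t4, t5, t6}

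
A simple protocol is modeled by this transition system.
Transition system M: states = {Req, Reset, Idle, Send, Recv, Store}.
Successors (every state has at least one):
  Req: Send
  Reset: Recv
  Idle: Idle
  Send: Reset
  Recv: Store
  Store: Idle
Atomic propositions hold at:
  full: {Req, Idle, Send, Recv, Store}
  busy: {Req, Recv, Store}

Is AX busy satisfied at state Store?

Sat(AX busy) = {s : every successor in {Req, Recv, Store}} = {Reset, Recv}
Store ∉ Sat(AX busy) = {Reset, Recv}, so the formula does not hold at Store.

No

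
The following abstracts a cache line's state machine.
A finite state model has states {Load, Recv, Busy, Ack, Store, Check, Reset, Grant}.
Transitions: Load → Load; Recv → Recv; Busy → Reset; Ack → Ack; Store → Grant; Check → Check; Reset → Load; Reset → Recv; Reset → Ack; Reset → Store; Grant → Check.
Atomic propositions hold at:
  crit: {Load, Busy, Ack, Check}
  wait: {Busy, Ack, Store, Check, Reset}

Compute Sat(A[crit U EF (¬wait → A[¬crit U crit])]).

{Load, Busy, Ack, Store, Check, Reset, Grant}

Sat(¬wait) = {Load, Recv, Grant}
Sat(¬crit) = {Recv, Store, Reset, Grant}
A[¬crit U crit]: least fixpoint, start Z0 = Sat(crit) = {Load, Busy, Ack, Check}, add states in Sat(¬crit) with every successor in Z. Z1 = {Load, Busy, Ack, Check, Grant}; Z2 = {Load, Busy, Ack, Store, Check, Grant}; fixed.
Sat(A[¬crit U crit]) = {Load, Busy, Ack, Store, Check, Grant}
Sat(¬wait → A[¬crit U crit]) = {Load, Busy, Ack, Store, Check, Reset, Grant}
EF (¬wait → A[¬crit U crit]): least fixpoint, start Z0 = {Load, Busy, Ack, Store, Check, Reset, Grant}, add states with some successor in Z. Already a fixed point.
Sat(EF (¬wait → A[¬crit U crit])) = {Load, Busy, Ack, Store, Check, Reset, Grant}
A[crit U EF (¬wait → A[¬crit U crit])]: least fixpoint, start Z0 = Sat(EF (¬wait → A[¬crit U crit])) = {Load, Busy, Ack, Store, Check, Reset, Grant}, add states in Sat(crit) with every successor in Z. Already a fixed point.
Sat(A[crit U EF (¬wait → A[¬crit U crit])]) = {Load, Busy, Ack, Store, Check, Reset, Grant}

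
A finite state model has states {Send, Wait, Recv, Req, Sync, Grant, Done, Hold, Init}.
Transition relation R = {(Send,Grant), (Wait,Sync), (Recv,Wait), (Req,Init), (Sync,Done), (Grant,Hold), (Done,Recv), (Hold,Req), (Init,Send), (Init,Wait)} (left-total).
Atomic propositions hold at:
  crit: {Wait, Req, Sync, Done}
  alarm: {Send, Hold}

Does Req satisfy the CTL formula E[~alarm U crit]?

Yes

Sat(~alarm) = {Wait, Recv, Req, Sync, Grant, Done, Init}
E[~alarm U crit]: least fixpoint, start Z0 = Sat(crit) = {Wait, Req, Sync, Done}, add states in Sat(~alarm) with some successor in Z. Z1 = {Wait, Recv, Req, Sync, Done, Init}; fixed.
Sat(E[~alarm U crit]) = {Wait, Recv, Req, Sync, Done, Init}
Req ∈ Sat(E[~alarm U crit]) = {Wait, Recv, Req, Sync, Done, Init}, so the formula holds at Req.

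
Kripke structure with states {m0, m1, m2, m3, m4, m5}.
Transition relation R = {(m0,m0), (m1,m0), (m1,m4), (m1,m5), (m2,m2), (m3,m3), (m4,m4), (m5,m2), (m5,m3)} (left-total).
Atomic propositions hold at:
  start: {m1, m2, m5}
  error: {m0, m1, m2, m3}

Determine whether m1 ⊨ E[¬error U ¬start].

No

Sat(¬error) = {m4, m5}
Sat(¬start) = {m0, m3, m4}
E[¬error U ¬start]: least fixpoint, start Z0 = Sat(¬start) = {m0, m3, m4}, add states in Sat(¬error) with some successor in Z. Z1 = {m0, m3, m4, m5}; fixed.
Sat(E[¬error U ¬start]) = {m0, m3, m4, m5}
m1 ∉ Sat(E[¬error U ¬start]) = {m0, m3, m4, m5}, so the formula does not hold at m1.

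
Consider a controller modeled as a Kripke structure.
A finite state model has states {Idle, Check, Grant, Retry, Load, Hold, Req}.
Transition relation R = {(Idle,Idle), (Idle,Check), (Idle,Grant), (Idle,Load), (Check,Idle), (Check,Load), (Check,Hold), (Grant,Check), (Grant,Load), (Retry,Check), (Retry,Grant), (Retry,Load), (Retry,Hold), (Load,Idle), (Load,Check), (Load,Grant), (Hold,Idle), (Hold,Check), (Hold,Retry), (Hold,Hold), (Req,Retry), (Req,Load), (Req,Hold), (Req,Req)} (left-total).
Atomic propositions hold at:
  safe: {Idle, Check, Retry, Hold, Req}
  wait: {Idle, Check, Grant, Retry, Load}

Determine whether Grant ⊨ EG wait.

Yes

EG wait: greatest fixpoint, start Z0 = {Idle, Check, Grant, Retry, Load}, keep only states in Sat with some successor in Z. Already a fixed point.
Sat(EG wait) = {Idle, Check, Grant, Retry, Load}
Grant ∈ Sat(EG wait) = {Idle, Check, Grant, Retry, Load}, so the formula holds at Grant.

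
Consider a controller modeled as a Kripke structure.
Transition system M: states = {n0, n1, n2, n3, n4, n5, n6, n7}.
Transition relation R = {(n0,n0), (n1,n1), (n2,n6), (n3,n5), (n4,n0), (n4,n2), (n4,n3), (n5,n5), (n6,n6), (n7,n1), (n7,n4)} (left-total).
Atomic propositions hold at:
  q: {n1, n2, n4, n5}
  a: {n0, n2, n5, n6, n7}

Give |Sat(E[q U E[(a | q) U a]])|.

Sat(a | q) = {n0, n1, n2, n4, n5, n6, n7}
E[(a | q) U a]: least fixpoint, start Z0 = Sat(a) = {n0, n2, n5, n6, n7}, add states in Sat(a | q) with some successor in Z. Z1 = {n0, n2, n4, n5, n6, n7}; fixed.
Sat(E[(a | q) U a]) = {n0, n2, n4, n5, n6, n7}
E[q U E[(a | q) U a]]: least fixpoint, start Z0 = Sat(E[(a | q) U a]) = {n0, n2, n4, n5, n6, n7}, add states in Sat(q) with some successor in Z. Already a fixed point.
Sat(E[q U E[(a | q) U a]]) = {n0, n2, n4, n5, n6, n7}
|Sat(E[q U E[(a | q) U a]])| = |{n0, n2, n4, n5, n6, n7}| = 6.

6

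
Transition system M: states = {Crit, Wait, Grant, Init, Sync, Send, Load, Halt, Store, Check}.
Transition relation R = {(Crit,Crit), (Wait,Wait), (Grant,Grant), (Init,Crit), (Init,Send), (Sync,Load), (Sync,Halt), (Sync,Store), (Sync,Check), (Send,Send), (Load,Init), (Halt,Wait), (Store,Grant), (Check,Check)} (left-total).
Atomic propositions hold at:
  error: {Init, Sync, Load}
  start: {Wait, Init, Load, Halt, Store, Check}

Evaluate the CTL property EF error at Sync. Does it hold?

Yes

EF error: least fixpoint, start Z0 = {Init, Sync, Load}, add states with some successor in Z. Already a fixed point.
Sat(EF error) = {Init, Sync, Load}
Sync ∈ Sat(EF error) = {Init, Sync, Load}, so the formula holds at Sync.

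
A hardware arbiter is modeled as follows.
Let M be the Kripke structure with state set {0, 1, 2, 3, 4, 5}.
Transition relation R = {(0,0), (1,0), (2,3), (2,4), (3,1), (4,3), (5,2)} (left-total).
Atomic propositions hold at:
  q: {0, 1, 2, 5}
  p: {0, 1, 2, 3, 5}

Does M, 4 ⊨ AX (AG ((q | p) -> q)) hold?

Sat(q | p) = {0, 1, 2, 3, 5}
Sat((q | p) -> q) = {0, 1, 2, 4, 5}
AG ((q | p) -> q): greatest fixpoint, start Z0 = {0, 1, 2, 4, 5}, keep only states in Sat with every successor in Z. Z1 = {0, 1, 5}; Z2 = {0, 1}; fixed.
Sat(AG ((q | p) -> q)) = {0, 1}
Sat(AX (AG ((q | p) -> q))) = {s : every successor in {0, 1}} = {0, 1, 3}
4 ∉ Sat(AX (AG ((q | p) -> q))) = {0, 1, 3}, so the formula does not hold at 4.

No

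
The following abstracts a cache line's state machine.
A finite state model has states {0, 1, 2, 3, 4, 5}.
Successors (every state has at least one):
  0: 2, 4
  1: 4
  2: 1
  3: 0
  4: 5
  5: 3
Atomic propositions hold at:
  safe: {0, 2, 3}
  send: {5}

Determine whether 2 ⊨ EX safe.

Sat(EX safe) = {s : some successor in {0, 2, 3}} = {0, 3, 5}
2 ∉ Sat(EX safe) = {0, 3, 5}, so the formula does not hold at 2.

No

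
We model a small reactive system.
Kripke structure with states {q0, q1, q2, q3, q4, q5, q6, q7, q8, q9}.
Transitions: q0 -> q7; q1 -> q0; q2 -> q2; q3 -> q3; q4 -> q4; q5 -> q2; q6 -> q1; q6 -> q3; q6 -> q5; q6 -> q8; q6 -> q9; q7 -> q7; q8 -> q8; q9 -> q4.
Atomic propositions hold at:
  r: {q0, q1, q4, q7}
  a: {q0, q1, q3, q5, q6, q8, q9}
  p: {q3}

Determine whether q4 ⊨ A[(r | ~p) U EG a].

Sat(~p) = {q0, q1, q2, q4, q5, q6, q7, q8, q9}
Sat(r | ~p) = {q0, q1, q2, q4, q5, q6, q7, q8, q9}
EG a: greatest fixpoint, start Z0 = {q0, q1, q3, q5, q6, q8, q9}, keep only states in Sat with some successor in Z. Z1 = {q1, q3, q6, q8}; Z2 = {q3, q6, q8}; fixed.
Sat(EG a) = {q3, q6, q8}
A[(r | ~p) U EG a]: least fixpoint, start Z0 = Sat(EG a) = {q3, q6, q8}, add states in Sat(r | ~p) with every successor in Z. Already a fixed point.
Sat(A[(r | ~p) U EG a]) = {q3, q6, q8}
q4 ∉ Sat(A[(r | ~p) U EG a]) = {q3, q6, q8}, so the formula does not hold at q4.

No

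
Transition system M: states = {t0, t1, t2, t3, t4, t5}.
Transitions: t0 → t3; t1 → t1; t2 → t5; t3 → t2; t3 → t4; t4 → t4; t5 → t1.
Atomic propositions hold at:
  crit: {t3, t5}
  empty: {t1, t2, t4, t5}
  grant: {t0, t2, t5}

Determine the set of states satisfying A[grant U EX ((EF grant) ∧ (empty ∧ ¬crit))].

{t0, t3}

EF grant: least fixpoint, start Z0 = {t0, t2, t5}, add states with some successor in Z. Z1 = {t0, t2, t3, t5}; fixed.
Sat(EF grant) = {t0, t2, t3, t5}
Sat(¬crit) = {t0, t1, t2, t4}
Sat(empty ∧ ¬crit) = {t1, t2, t4}
Sat((EF grant) ∧ (empty ∧ ¬crit)) = {t2}
Sat(EX ((EF grant) ∧ (empty ∧ ¬crit))) = {s : some successor in {t2}} = {t3}
A[grant U EX ((EF grant) ∧ (empty ∧ ¬crit))]: least fixpoint, start Z0 = Sat(EX ((EF grant) ∧ (empty ∧ ¬crit))) = {t3}, add states in Sat(grant) with every successor in Z. Z1 = {t0, t3}; fixed.
Sat(A[grant U EX ((EF grant) ∧ (empty ∧ ¬crit))]) = {t0, t3}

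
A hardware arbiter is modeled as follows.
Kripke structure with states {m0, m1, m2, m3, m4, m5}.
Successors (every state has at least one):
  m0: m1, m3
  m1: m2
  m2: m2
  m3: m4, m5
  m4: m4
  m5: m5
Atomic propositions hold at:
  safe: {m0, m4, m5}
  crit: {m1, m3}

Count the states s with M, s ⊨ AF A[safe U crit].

3

A[safe U crit]: least fixpoint, start Z0 = Sat(crit) = {m1, m3}, add states in Sat(safe) with every successor in Z. Z1 = {m0, m1, m3}; fixed.
Sat(A[safe U crit]) = {m0, m1, m3}
AF A[safe U crit]: least fixpoint, start Z0 = {m0, m1, m3}, add states with every successor in Z. Already a fixed point.
Sat(AF A[safe U crit]) = {m0, m1, m3}
|Sat(AF A[safe U crit])| = |{m0, m1, m3}| = 3.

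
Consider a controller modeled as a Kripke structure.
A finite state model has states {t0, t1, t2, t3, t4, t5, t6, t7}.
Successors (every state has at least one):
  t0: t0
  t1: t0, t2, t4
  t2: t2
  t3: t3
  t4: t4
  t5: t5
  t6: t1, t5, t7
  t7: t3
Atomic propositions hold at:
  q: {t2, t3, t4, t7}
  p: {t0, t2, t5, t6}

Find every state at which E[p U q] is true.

{t2, t3, t4, t6, t7}

E[p U q]: least fixpoint, start Z0 = Sat(q) = {t2, t3, t4, t7}, add states in Sat(p) with some successor in Z. Z1 = {t2, t3, t4, t6, t7}; fixed.
Sat(E[p U q]) = {t2, t3, t4, t6, t7}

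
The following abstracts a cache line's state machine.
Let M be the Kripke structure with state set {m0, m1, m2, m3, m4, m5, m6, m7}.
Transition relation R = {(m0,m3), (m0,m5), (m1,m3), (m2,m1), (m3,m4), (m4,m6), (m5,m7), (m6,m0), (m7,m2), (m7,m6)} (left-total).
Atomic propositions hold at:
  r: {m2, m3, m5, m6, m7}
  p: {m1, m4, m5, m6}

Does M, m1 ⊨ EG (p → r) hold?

Sat(p → r) = {m0, m2, m3, m5, m6, m7}
EG (p → r): greatest fixpoint, start Z0 = {m0, m2, m3, m5, m6, m7}, keep only states in Sat with some successor in Z. Z1 = {m0, m5, m6, m7}; fixed.
Sat(EG (p → r)) = {m0, m5, m6, m7}
m1 ∉ Sat(EG (p → r)) = {m0, m5, m6, m7}, so the formula does not hold at m1.

No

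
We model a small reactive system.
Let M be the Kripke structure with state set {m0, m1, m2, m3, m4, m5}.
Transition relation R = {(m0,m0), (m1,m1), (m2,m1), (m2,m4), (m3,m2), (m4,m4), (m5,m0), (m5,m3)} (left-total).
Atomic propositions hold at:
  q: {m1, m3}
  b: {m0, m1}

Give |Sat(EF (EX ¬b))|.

Sat(¬b) = {m2, m3, m4, m5}
Sat(EX ¬b) = {s : some successor in {m2, m3, m4, m5}} = {m2, m3, m4, m5}
EF (EX ¬b): least fixpoint, start Z0 = {m2, m3, m4, m5}, add states with some successor in Z. Already a fixed point.
Sat(EF (EX ¬b)) = {m2, m3, m4, m5}
|Sat(EF (EX ¬b))| = |{m2, m3, m4, m5}| = 4.

4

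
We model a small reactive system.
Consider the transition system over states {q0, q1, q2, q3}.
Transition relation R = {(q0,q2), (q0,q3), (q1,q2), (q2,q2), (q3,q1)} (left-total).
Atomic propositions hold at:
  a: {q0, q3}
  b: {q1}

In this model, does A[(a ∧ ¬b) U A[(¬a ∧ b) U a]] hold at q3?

Yes

Sat(¬b) = {q0, q2, q3}
Sat(a ∧ ¬b) = {q0, q3}
Sat(¬a) = {q1, q2}
Sat(¬a ∧ b) = {q1}
A[(¬a ∧ b) U a]: least fixpoint, start Z0 = Sat(a) = {q0, q3}, add states in Sat(¬a ∧ b) with every successor in Z. Already a fixed point.
Sat(A[(¬a ∧ b) U a]) = {q0, q3}
A[(a ∧ ¬b) U A[(¬a ∧ b) U a]]: least fixpoint, start Z0 = Sat(A[(¬a ∧ b) U a]) = {q0, q3}, add states in Sat(a ∧ ¬b) with every successor in Z. Already a fixed point.
Sat(A[(a ∧ ¬b) U A[(¬a ∧ b) U a]]) = {q0, q3}
q3 ∈ Sat(A[(a ∧ ¬b) U A[(¬a ∧ b) U a]]) = {q0, q3}, so the formula holds at q3.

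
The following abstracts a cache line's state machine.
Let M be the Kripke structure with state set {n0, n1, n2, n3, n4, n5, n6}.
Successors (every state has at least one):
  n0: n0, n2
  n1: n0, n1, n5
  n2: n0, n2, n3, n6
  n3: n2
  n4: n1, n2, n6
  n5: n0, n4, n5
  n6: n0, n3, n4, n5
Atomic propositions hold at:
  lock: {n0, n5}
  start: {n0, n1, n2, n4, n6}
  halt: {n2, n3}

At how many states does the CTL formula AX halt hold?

Sat(AX halt) = {s : every successor in {n2, n3}} = {n3}
|Sat(AX halt)| = |{n3}| = 1.

1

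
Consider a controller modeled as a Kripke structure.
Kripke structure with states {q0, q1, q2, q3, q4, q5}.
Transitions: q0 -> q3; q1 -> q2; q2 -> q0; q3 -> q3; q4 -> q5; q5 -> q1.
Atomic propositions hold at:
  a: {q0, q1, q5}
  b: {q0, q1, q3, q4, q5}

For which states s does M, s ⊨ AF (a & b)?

{q0, q1, q2, q4, q5}

Sat(a & b) = {q0, q1, q5}
AF (a & b): least fixpoint, start Z0 = {q0, q1, q5}, add states with every successor in Z. Z1 = {q0, q1, q2, q4, q5}; fixed.
Sat(AF (a & b)) = {q0, q1, q2, q4, q5}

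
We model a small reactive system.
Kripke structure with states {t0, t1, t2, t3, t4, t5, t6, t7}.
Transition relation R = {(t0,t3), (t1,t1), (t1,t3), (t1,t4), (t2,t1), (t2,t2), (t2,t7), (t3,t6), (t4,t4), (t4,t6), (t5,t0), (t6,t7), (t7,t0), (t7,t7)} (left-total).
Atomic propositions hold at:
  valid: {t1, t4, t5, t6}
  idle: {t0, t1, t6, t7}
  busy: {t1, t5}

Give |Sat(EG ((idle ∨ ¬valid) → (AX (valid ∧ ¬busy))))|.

1

Sat(¬valid) = {t0, t2, t3, t7}
Sat(idle ∨ ¬valid) = {t0, t1, t2, t3, t6, t7}
Sat(¬busy) = {t0, t2, t3, t4, t6, t7}
Sat(valid ∧ ¬busy) = {t4, t6}
Sat(AX (valid ∧ ¬busy)) = {s : every successor in {t4, t6}} = {t3, t4}
Sat((idle ∨ ¬valid) → (AX (valid ∧ ¬busy))) = {t3, t4, t5}
EG ((idle ∨ ¬valid) → (AX (valid ∧ ¬busy))): greatest fixpoint, start Z0 = {t3, t4, t5}, keep only states in Sat with some successor in Z. Z1 = {t4}; fixed.
Sat(EG ((idle ∨ ¬valid) → (AX (valid ∧ ¬busy)))) = {t4}
|Sat(EG ((idle ∨ ¬valid) → (AX (valid ∧ ¬busy))))| = |{t4}| = 1.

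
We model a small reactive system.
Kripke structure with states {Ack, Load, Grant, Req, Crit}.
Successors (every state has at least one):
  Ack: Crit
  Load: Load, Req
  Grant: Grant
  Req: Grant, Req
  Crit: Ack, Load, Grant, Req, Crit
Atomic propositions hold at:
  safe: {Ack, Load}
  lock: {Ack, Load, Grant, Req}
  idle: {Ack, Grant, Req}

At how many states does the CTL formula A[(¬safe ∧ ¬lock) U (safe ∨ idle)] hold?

Sat(¬safe) = {Grant, Req, Crit}
Sat(¬lock) = {Crit}
Sat(¬safe ∧ ¬lock) = {Crit}
Sat(safe ∨ idle) = {Ack, Load, Grant, Req}
A[(¬safe ∧ ¬lock) U (safe ∨ idle)]: least fixpoint, start Z0 = Sat((safe ∨ idle)) = {Ack, Load, Grant, Req}, add states in Sat(¬safe ∧ ¬lock) with every successor in Z. Already a fixed point.
Sat(A[(¬safe ∧ ¬lock) U (safe ∨ idle)]) = {Ack, Load, Grant, Req}
|Sat(A[(¬safe ∧ ¬lock) U (safe ∨ idle)])| = |{Ack, Load, Grant, Req}| = 4.

4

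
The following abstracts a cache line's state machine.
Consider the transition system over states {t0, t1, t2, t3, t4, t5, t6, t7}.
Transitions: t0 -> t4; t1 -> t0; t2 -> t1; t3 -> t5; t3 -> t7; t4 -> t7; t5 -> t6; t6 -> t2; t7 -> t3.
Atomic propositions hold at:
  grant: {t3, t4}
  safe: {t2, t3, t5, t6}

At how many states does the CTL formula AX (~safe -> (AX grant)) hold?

6

Sat(~safe) = {t0, t1, t4, t7}
Sat(AX grant) = {s : every successor in {t3, t4}} = {t0, t7}
Sat(~safe -> (AX grant)) = {t0, t2, t3, t5, t6, t7}
Sat(AX (~safe -> (AX grant))) = {s : every successor in {t0, t2, t3, t5, t6, t7}} = {t1, t3, t4, t5, t6, t7}
|Sat(AX (~safe -> (AX grant)))| = |{t1, t3, t4, t5, t6, t7}| = 6.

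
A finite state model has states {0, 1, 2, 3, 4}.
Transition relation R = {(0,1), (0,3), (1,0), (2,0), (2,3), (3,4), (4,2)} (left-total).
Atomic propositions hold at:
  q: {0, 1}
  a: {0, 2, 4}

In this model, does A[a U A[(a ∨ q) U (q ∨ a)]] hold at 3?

Sat(a ∨ q) = {0, 1, 2, 4}
Sat(q ∨ a) = {0, 1, 2, 4}
A[(a ∨ q) U (q ∨ a)]: least fixpoint, start Z0 = Sat((q ∨ a)) = {0, 1, 2, 4}, add states in Sat(a ∨ q) with every successor in Z. Already a fixed point.
Sat(A[(a ∨ q) U (q ∨ a)]) = {0, 1, 2, 4}
A[a U A[(a ∨ q) U (q ∨ a)]]: least fixpoint, start Z0 = Sat(A[(a ∨ q) U (q ∨ a)]) = {0, 1, 2, 4}, add states in Sat(a) with every successor in Z. Already a fixed point.
Sat(A[a U A[(a ∨ q) U (q ∨ a)]]) = {0, 1, 2, 4}
3 ∉ Sat(A[a U A[(a ∨ q) U (q ∨ a)]]) = {0, 1, 2, 4}, so the formula does not hold at 3.

No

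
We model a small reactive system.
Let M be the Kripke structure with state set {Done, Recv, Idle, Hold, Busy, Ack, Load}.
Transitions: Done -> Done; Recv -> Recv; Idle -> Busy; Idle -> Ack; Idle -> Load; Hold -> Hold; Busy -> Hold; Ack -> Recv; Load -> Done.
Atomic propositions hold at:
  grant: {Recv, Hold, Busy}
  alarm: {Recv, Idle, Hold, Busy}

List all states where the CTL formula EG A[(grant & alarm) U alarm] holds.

{Recv, Idle, Hold, Busy}

Sat(grant & alarm) = {Recv, Hold, Busy}
A[(grant & alarm) U alarm]: least fixpoint, start Z0 = Sat(alarm) = {Recv, Idle, Hold, Busy}, add states in Sat(grant & alarm) with every successor in Z. Already a fixed point.
Sat(A[(grant & alarm) U alarm]) = {Recv, Idle, Hold, Busy}
EG A[(grant & alarm) U alarm]: greatest fixpoint, start Z0 = {Recv, Idle, Hold, Busy}, keep only states in Sat with some successor in Z. Already a fixed point.
Sat(EG A[(grant & alarm) U alarm]) = {Recv, Idle, Hold, Busy}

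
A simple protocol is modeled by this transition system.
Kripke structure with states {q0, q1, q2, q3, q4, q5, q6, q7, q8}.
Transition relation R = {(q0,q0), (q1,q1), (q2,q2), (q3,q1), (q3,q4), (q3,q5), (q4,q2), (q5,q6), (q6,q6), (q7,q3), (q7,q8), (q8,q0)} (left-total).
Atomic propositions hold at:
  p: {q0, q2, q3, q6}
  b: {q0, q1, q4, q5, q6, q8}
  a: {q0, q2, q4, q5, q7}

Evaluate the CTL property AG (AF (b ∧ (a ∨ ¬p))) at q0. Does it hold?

Sat(¬p) = {q1, q4, q5, q7, q8}
Sat(a ∨ ¬p) = {q0, q1, q2, q4, q5, q7, q8}
Sat(b ∧ (a ∨ ¬p)) = {q0, q1, q4, q5, q8}
AF (b ∧ (a ∨ ¬p)): least fixpoint, start Z0 = {q0, q1, q4, q5, q8}, add states with every successor in Z. Z1 = {q0, q1, q3, q4, q5, q8}; Z2 = {q0, q1, q3, q4, q5, q7, q8}; fixed.
Sat(AF (b ∧ (a ∨ ¬p))) = {q0, q1, q3, q4, q5, q7, q8}
AG (AF (b ∧ (a ∨ ¬p))): greatest fixpoint, start Z0 = {q0, q1, q3, q4, q5, q7, q8}, keep only states in Sat with every successor in Z. Z1 = {q0, q1, q3, q7, q8}; Z2 = {q0, q1, q7, q8}; Z3 = {q0, q1, q8}; fixed.
Sat(AG (AF (b ∧ (a ∨ ¬p)))) = {q0, q1, q8}
q0 ∈ Sat(AG (AF (b ∧ (a ∨ ¬p)))) = {q0, q1, q8}, so the formula holds at q0.

Yes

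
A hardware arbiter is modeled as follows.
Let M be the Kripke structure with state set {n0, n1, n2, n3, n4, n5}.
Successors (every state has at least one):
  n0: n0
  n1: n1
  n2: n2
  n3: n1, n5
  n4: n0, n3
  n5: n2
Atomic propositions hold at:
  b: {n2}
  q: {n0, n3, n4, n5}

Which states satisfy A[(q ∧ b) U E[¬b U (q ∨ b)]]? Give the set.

Sat(q ∧ b) = ∅
Sat(¬b) = {n0, n1, n3, n4, n5}
Sat(q ∨ b) = {n0, n2, n3, n4, n5}
E[¬b U (q ∨ b)]: least fixpoint, start Z0 = Sat((q ∨ b)) = {n0, n2, n3, n4, n5}, add states in Sat(¬b) with some successor in Z. Already a fixed point.
Sat(E[¬b U (q ∨ b)]) = {n0, n2, n3, n4, n5}
A[(q ∧ b) U E[¬b U (q ∨ b)]]: least fixpoint, start Z0 = Sat(E[¬b U (q ∨ b)]) = {n0, n2, n3, n4, n5}, add states in Sat(q ∧ b) with every successor in Z. Already a fixed point.
Sat(A[(q ∧ b) U E[¬b U (q ∨ b)]]) = {n0, n2, n3, n4, n5}

{n0, n2, n3, n4, n5}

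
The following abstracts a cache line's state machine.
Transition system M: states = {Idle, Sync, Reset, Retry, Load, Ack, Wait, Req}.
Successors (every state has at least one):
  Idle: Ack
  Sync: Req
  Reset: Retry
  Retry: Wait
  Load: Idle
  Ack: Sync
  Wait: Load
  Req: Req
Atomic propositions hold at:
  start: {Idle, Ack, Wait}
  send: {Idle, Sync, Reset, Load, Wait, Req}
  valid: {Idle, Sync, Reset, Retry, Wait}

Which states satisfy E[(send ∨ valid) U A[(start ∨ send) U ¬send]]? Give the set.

{Idle, Reset, Retry, Load, Ack, Wait}

Sat(send ∨ valid) = {Idle, Sync, Reset, Retry, Load, Wait, Req}
Sat(start ∨ send) = {Idle, Sync, Reset, Load, Ack, Wait, Req}
Sat(¬send) = {Retry, Ack}
A[(start ∨ send) U ¬send]: least fixpoint, start Z0 = Sat(¬send) = {Retry, Ack}, add states in Sat(start ∨ send) with every successor in Z. Z1 = {Idle, Reset, Retry, Ack}; Z2 = {Idle, Reset, Retry, Load, Ack}; Z3 = {Idle, Reset, Retry, Load, Ack, Wait}; fixed.
Sat(A[(start ∨ send) U ¬send]) = {Idle, Reset, Retry, Load, Ack, Wait}
E[(send ∨ valid) U A[(start ∨ send) U ¬send]]: least fixpoint, start Z0 = Sat(A[(start ∨ send) U ¬send]) = {Idle, Reset, Retry, Load, Ack, Wait}, add states in Sat(send ∨ valid) with some successor in Z. Already a fixed point.
Sat(E[(send ∨ valid) U A[(start ∨ send) U ¬send]]) = {Idle, Reset, Retry, Load, Ack, Wait}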